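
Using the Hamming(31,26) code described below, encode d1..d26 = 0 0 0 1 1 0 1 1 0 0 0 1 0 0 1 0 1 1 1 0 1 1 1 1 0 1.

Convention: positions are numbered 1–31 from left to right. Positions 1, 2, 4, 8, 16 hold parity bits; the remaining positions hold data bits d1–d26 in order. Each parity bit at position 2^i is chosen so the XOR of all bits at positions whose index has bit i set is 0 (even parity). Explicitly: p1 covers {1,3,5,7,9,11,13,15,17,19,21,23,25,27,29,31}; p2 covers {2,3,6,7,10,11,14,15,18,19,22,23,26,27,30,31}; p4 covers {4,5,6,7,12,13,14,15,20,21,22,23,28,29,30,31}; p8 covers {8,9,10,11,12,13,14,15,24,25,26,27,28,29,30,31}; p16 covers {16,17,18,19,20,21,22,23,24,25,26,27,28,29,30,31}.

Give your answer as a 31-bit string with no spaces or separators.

0100001110110000100101110111101

Place data at non-parity positions: p1 p2 0 p4 0 0 1 p8 1 0 1 1 0 0 0 p16 1 0 0 1 0 1 1 1 0 1 1 1 1 0 1
p1 (pos 1,3,5,7,9,11,13,15,17,19,21,23,25,27,29,31): XOR of data positions = 0⊕0⊕1⊕1⊕1⊕0⊕0⊕1⊕0⊕0⊕1⊕0⊕1⊕1⊕1 = 0
p2 (pos 2,3,6,7,10,11,14,15,18,19,22,23,26,27,30,31): XOR of data positions = 0⊕0⊕1⊕0⊕1⊕0⊕0⊕0⊕0⊕1⊕1⊕1⊕1⊕0⊕1 = 1
p4 (pos 4,5,6,7,12,13,14,15,20,21,22,23,28,29,30,31): XOR of data positions = 0⊕0⊕1⊕1⊕0⊕0⊕0⊕1⊕0⊕1⊕1⊕1⊕1⊕0⊕1 = 0
p8 (pos 8,9,10,11,12,13,14,15,24,25,26,27,28,29,30,31): XOR of data positions = 1⊕0⊕1⊕1⊕0⊕0⊕0⊕1⊕0⊕1⊕1⊕1⊕1⊕0⊕1 = 1
p16 (pos 16,17,18,19,20,21,22,23,24,25,26,27,28,29,30,31): XOR of data positions = 1⊕0⊕0⊕1⊕0⊕1⊕1⊕1⊕0⊕1⊕1⊕1⊕1⊕0⊕1 = 0
Codeword: 0100001110110000100101110111101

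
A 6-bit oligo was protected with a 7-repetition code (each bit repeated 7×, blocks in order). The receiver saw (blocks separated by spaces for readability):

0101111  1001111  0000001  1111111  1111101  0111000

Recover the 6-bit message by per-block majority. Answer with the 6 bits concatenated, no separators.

110110

Block 1 (0101111): 5 ones → 1
Block 2 (1001111): 5 ones → 1
Block 3 (0000001): 1 one → 0
Block 4 (1111111): 7 ones → 1
Block 5 (1111101): 6 ones → 1
Block 6 (0111000): 3 ones → 0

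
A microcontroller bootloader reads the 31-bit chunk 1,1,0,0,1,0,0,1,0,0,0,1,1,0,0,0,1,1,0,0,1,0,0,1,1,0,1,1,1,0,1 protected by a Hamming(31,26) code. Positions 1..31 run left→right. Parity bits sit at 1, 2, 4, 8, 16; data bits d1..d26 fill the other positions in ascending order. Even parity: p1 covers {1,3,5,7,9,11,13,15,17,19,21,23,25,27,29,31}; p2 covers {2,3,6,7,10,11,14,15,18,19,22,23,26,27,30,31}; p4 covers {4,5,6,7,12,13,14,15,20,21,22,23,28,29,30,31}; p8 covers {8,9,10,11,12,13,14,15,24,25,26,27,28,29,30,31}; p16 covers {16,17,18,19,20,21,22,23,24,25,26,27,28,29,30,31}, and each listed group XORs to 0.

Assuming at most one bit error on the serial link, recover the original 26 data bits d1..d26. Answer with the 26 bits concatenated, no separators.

01000001100110010011011001

s1 (pos 1,3,5,7,9,11,13,15,17,19,21,23,25,27,29,31): 1⊕0⊕1⊕0⊕0⊕0⊕1⊕0⊕1⊕0⊕1⊕0⊕1⊕1⊕1⊕1 = 1
s2 (pos 2,3,6,7,10,11,14,15,18,19,22,23,26,27,30,31): 1⊕0⊕0⊕0⊕0⊕0⊕0⊕0⊕1⊕0⊕0⊕0⊕0⊕1⊕0⊕1 = 0
s4 (pos 4,5,6,7,12,13,14,15,20,21,22,23,28,29,30,31): 0⊕1⊕0⊕0⊕1⊕1⊕0⊕0⊕0⊕1⊕0⊕0⊕1⊕1⊕0⊕1 = 1
s8 (pos 8,9,10,11,12,13,14,15,24,25,26,27,28,29,30,31): 1⊕0⊕0⊕0⊕1⊕1⊕0⊕0⊕1⊕1⊕0⊕1⊕1⊕1⊕0⊕1 = 1
s16 (pos 16,17,18,19,20,21,22,23,24,25,26,27,28,29,30,31): 0⊕1⊕1⊕0⊕0⊕1⊕0⊕0⊕1⊕1⊕0⊕1⊕1⊕1⊕0⊕1 = 1
Syndrome s16…s1 = 11101 → error at position 29.
Flip position 29: 1100100100011000110010011011101 → 1100100100011000110010011011001
Read data bits from positions 3,5,6,7,9,10,11,12,13,14,15,17,18,19,20,21,22,23,24,25,26,27,28,29,30,31: 01000001100110010011011001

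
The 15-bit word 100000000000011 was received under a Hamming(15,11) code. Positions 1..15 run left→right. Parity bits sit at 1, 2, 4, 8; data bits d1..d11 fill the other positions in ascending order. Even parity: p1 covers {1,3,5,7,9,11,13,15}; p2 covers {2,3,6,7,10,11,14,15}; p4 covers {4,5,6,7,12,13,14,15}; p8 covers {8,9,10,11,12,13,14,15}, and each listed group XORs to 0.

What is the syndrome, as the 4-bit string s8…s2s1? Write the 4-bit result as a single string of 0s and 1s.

0000

s1 (pos 1,3,5,7,9,11,13,15): 1⊕0⊕0⊕0⊕0⊕0⊕0⊕1 = 0
s2 (pos 2,3,6,7,10,11,14,15): 0⊕0⊕0⊕0⊕0⊕0⊕1⊕1 = 0
s4 (pos 4,5,6,7,12,13,14,15): 0⊕0⊕0⊕0⊕0⊕0⊕1⊕1 = 0
s8 (pos 8,9,10,11,12,13,14,15): 0⊕0⊕0⊕0⊕0⊕0⊕1⊕1 = 0
Syndrome s8…s1 = 0000 → no error.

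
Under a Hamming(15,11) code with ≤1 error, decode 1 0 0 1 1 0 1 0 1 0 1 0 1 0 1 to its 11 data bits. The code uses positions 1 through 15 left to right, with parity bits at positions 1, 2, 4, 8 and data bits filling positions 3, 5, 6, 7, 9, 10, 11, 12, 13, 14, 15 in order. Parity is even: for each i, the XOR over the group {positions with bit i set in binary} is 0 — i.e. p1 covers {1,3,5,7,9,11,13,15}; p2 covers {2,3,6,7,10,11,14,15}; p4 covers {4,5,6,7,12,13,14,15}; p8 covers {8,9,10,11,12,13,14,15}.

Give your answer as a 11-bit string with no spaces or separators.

01001010101

s1 (pos 1,3,5,7,9,11,13,15): 1⊕0⊕1⊕1⊕1⊕1⊕1⊕1 = 1
s2 (pos 2,3,6,7,10,11,14,15): 0⊕0⊕0⊕1⊕0⊕1⊕0⊕1 = 1
s4 (pos 4,5,6,7,12,13,14,15): 1⊕1⊕0⊕1⊕0⊕1⊕0⊕1 = 1
s8 (pos 8,9,10,11,12,13,14,15): 0⊕1⊕0⊕1⊕0⊕1⊕0⊕1 = 0
Syndrome s8…s1 = 0111 → error at position 7.
Flip position 7: 100110101010101 → 100110001010101
Read data bits from positions 3,5,6,7,9,10,11,12,13,14,15: 01001010101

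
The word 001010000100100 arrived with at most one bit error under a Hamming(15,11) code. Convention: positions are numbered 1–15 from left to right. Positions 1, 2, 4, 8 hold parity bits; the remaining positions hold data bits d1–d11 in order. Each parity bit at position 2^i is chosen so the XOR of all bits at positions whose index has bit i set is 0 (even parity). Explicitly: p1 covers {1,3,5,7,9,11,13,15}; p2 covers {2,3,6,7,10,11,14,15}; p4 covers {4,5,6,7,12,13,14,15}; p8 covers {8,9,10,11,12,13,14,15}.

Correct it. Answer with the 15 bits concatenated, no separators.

s1 (pos 1,3,5,7,9,11,13,15): 0⊕1⊕1⊕0⊕0⊕0⊕1⊕0 = 1
s2 (pos 2,3,6,7,10,11,14,15): 0⊕1⊕0⊕0⊕1⊕0⊕0⊕0 = 0
s4 (pos 4,5,6,7,12,13,14,15): 0⊕1⊕0⊕0⊕0⊕1⊕0⊕0 = 0
s8 (pos 8,9,10,11,12,13,14,15): 0⊕0⊕1⊕0⊕0⊕1⊕0⊕0 = 0
Syndrome s8…s1 = 0001 → error at position 1.
Flip position 1: 001010000100100 → 101010000100100

101010000100100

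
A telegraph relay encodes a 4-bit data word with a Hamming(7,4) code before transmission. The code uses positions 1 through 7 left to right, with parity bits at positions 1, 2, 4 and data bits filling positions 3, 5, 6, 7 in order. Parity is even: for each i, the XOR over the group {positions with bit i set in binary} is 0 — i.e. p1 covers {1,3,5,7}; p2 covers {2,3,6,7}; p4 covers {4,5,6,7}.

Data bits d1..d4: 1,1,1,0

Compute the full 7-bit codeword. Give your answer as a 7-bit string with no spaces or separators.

Place data at non-parity positions: p1 p2 1 p4 1 1 0
p1 (pos 1,3,5,7): XOR of data positions = 1⊕1⊕0 = 0
p2 (pos 2,3,6,7): XOR of data positions = 1⊕1⊕0 = 0
p4 (pos 4,5,6,7): XOR of data positions = 1⊕1⊕0 = 0
Codeword: 0010110

0010110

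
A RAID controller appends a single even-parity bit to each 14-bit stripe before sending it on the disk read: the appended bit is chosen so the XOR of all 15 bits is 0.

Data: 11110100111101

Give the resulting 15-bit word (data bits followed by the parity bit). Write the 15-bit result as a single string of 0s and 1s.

XOR of the 14 data bits: 1⊕1⊕1⊕1⊕0⊕1⊕0⊕0⊕1⊕1⊕1⊕1⊕0⊕1 = 0
Parity bit = 0 (so all 15 bits XOR to 0).

111101001111010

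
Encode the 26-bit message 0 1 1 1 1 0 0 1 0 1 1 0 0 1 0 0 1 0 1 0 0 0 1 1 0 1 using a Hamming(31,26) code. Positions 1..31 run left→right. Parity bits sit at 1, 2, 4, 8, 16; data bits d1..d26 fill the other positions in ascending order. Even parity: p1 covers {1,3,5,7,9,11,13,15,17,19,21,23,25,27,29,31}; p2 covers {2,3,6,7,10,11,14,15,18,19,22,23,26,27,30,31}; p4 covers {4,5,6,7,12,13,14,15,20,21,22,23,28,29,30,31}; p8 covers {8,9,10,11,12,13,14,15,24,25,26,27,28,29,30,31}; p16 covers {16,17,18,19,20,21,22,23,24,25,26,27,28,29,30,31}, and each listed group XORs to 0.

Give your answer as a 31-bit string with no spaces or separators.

Place data at non-parity positions: p1 p2 0 p4 1 1 1 p8 1 0 0 1 0 1 1 p16 0 0 1 0 0 1 0 1 0 0 0 1 1 0 1
p1 (pos 1,3,5,7,9,11,13,15,17,19,21,23,25,27,29,31): XOR of data positions = 0⊕1⊕1⊕1⊕0⊕0⊕1⊕0⊕1⊕0⊕0⊕0⊕0⊕1⊕1 = 1
p2 (pos 2,3,6,7,10,11,14,15,18,19,22,23,26,27,30,31): XOR of data positions = 0⊕1⊕1⊕0⊕0⊕1⊕1⊕0⊕1⊕1⊕0⊕0⊕0⊕0⊕1 = 1
p4 (pos 4,5,6,7,12,13,14,15,20,21,22,23,28,29,30,31): XOR of data positions = 1⊕1⊕1⊕1⊕0⊕1⊕1⊕0⊕0⊕1⊕0⊕1⊕1⊕0⊕1 = 0
p8 (pos 8,9,10,11,12,13,14,15,24,25,26,27,28,29,30,31): XOR of data positions = 1⊕0⊕0⊕1⊕0⊕1⊕1⊕1⊕0⊕0⊕0⊕1⊕1⊕0⊕1 = 0
p16 (pos 16,17,18,19,20,21,22,23,24,25,26,27,28,29,30,31): XOR of data positions = 0⊕0⊕1⊕0⊕0⊕1⊕0⊕1⊕0⊕0⊕0⊕1⊕1⊕0⊕1 = 0
Codeword: 1100111010010110001001010001101

1100111010010110001001010001101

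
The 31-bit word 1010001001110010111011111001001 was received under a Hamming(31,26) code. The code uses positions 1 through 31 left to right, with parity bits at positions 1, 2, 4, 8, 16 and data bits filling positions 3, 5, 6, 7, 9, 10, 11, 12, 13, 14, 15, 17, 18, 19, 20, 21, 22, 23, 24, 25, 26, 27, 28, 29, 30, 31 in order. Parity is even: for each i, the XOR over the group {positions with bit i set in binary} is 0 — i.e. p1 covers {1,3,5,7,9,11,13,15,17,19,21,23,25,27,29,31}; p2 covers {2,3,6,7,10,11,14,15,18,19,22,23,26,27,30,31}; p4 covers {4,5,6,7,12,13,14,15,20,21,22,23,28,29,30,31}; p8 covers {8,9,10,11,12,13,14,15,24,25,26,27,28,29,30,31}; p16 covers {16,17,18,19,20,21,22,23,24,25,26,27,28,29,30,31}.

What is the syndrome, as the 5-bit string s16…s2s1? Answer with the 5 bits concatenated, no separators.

s1 (pos 1,3,5,7,9,11,13,15,17,19,21,23,25,27,29,31): 1⊕1⊕0⊕1⊕0⊕1⊕0⊕1⊕1⊕1⊕1⊕1⊕1⊕0⊕0⊕1 = 1
s2 (pos 2,3,6,7,10,11,14,15,18,19,22,23,26,27,30,31): 0⊕1⊕0⊕1⊕1⊕1⊕0⊕1⊕1⊕1⊕1⊕1⊕0⊕0⊕0⊕1 = 0
s4 (pos 4,5,6,7,12,13,14,15,20,21,22,23,28,29,30,31): 0⊕0⊕0⊕1⊕1⊕0⊕0⊕1⊕0⊕1⊕1⊕1⊕1⊕0⊕0⊕1 = 0
s8 (pos 8,9,10,11,12,13,14,15,24,25,26,27,28,29,30,31): 0⊕0⊕1⊕1⊕1⊕0⊕0⊕1⊕1⊕1⊕0⊕0⊕1⊕0⊕0⊕1 = 0
s16 (pos 16,17,18,19,20,21,22,23,24,25,26,27,28,29,30,31): 0⊕1⊕1⊕1⊕0⊕1⊕1⊕1⊕1⊕1⊕0⊕0⊕1⊕0⊕0⊕1 = 0
Syndrome s16…s1 = 00001 → error at position 1.

00001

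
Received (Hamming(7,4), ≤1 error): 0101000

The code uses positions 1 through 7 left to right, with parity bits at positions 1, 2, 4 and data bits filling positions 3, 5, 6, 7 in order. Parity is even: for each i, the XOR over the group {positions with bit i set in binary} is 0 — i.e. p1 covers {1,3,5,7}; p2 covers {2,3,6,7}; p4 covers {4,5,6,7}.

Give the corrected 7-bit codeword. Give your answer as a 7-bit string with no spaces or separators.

s1 (pos 1,3,5,7): 0⊕0⊕0⊕0 = 0
s2 (pos 2,3,6,7): 1⊕0⊕0⊕0 = 1
s4 (pos 4,5,6,7): 1⊕0⊕0⊕0 = 1
Syndrome s4…s1 = 110 → error at position 6.
Flip position 6: 0101000 → 0101010

0101010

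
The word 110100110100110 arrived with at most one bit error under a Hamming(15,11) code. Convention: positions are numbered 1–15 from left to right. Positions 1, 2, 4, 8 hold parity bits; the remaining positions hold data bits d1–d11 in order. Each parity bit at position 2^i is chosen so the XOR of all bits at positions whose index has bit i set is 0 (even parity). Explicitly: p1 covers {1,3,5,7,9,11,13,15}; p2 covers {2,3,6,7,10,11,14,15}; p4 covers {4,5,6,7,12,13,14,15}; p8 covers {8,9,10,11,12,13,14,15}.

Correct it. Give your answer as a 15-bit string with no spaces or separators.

s1 (pos 1,3,5,7,9,11,13,15): 1⊕0⊕0⊕1⊕0⊕0⊕1⊕0 = 1
s2 (pos 2,3,6,7,10,11,14,15): 1⊕0⊕0⊕1⊕1⊕0⊕1⊕0 = 0
s4 (pos 4,5,6,7,12,13,14,15): 1⊕0⊕0⊕1⊕0⊕1⊕1⊕0 = 0
s8 (pos 8,9,10,11,12,13,14,15): 1⊕0⊕1⊕0⊕0⊕1⊕1⊕0 = 0
Syndrome s8…s1 = 0001 → error at position 1.
Flip position 1: 110100110100110 → 010100110100110

010100110100110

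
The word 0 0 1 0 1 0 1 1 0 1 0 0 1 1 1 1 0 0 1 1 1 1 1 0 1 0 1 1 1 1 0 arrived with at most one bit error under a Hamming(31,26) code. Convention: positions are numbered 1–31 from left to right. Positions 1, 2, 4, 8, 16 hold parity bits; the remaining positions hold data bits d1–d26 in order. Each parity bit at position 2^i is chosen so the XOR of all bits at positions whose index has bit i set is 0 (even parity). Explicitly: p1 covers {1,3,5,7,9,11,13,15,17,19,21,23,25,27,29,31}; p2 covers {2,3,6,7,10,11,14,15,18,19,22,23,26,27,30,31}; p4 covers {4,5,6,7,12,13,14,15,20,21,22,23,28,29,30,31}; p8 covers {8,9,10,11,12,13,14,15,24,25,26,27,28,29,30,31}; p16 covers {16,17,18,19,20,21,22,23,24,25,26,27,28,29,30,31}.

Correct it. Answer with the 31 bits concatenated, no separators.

0010101101001111101111101011110

s1 (pos 1,3,5,7,9,11,13,15,17,19,21,23,25,27,29,31): 0⊕1⊕1⊕1⊕0⊕0⊕1⊕1⊕0⊕1⊕1⊕1⊕1⊕1⊕1⊕0 = 1
s2 (pos 2,3,6,7,10,11,14,15,18,19,22,23,26,27,30,31): 0⊕1⊕0⊕1⊕1⊕0⊕1⊕1⊕0⊕1⊕1⊕1⊕0⊕1⊕1⊕0 = 0
s4 (pos 4,5,6,7,12,13,14,15,20,21,22,23,28,29,30,31): 0⊕1⊕0⊕1⊕0⊕1⊕1⊕1⊕1⊕1⊕1⊕1⊕1⊕1⊕1⊕0 = 0
s8 (pos 8,9,10,11,12,13,14,15,24,25,26,27,28,29,30,31): 1⊕0⊕1⊕0⊕0⊕1⊕1⊕1⊕0⊕1⊕0⊕1⊕1⊕1⊕1⊕0 = 0
s16 (pos 16,17,18,19,20,21,22,23,24,25,26,27,28,29,30,31): 1⊕0⊕0⊕1⊕1⊕1⊕1⊕1⊕0⊕1⊕0⊕1⊕1⊕1⊕1⊕0 = 1
Syndrome s16…s1 = 10001 → error at position 17.
Flip position 17: 0010101101001111001111101011110 → 0010101101001111101111101011110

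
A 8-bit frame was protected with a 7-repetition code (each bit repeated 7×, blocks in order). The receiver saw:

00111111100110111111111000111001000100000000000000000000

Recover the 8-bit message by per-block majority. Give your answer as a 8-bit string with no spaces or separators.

11110000

Block 1 (0011111): 5 ones → 1
Block 2 (1100110): 4 ones → 1
Block 3 (1111111): 7 ones → 1
Block 4 (1100011): 4 ones → 1
Block 5 (1001000): 2 ones → 0
Block 6 (1000000): 1 one → 0
Block 7 (0000000): 0 ones → 0
Block 8 (0000000): 0 ones → 0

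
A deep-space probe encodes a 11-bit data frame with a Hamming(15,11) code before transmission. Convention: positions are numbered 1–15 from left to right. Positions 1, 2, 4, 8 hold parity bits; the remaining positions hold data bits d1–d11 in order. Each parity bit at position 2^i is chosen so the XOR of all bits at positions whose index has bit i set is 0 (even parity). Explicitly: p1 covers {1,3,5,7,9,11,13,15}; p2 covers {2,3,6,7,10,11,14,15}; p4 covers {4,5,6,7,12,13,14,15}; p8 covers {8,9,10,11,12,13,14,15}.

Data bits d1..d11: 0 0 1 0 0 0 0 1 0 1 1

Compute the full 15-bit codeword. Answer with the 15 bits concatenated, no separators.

Place data at non-parity positions: p1 p2 0 p4 0 1 0 p8 0 0 0 1 0 1 1
p1 (pos 1,3,5,7,9,11,13,15): XOR of data positions = 0⊕0⊕0⊕0⊕0⊕0⊕1 = 1
p2 (pos 2,3,6,7,10,11,14,15): XOR of data positions = 0⊕1⊕0⊕0⊕0⊕1⊕1 = 1
p4 (pos 4,5,6,7,12,13,14,15): XOR of data positions = 0⊕1⊕0⊕1⊕0⊕1⊕1 = 0
p8 (pos 8,9,10,11,12,13,14,15): XOR of data positions = 0⊕0⊕0⊕1⊕0⊕1⊕1 = 1
Codeword: 110001010001011

110001010001011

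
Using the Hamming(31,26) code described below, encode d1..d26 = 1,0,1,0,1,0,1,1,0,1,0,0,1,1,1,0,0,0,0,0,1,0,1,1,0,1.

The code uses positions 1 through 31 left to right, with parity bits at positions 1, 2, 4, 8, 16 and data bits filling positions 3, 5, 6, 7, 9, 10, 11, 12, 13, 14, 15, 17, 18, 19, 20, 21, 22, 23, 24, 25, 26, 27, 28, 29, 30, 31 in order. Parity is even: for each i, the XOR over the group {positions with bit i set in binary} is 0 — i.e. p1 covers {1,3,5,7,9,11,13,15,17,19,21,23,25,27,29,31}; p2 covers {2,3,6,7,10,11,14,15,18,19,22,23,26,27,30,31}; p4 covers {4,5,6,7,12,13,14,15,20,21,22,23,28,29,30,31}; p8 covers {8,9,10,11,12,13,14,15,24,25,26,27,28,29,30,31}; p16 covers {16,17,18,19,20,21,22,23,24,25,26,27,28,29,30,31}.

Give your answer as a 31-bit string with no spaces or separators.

0011010010110101011100000101101

Place data at non-parity positions: p1 p2 1 p4 0 1 0 p8 1 0 1 1 0 1 0 p16 0 1 1 1 0 0 0 0 0 1 0 1 1 0 1
p1 (pos 1,3,5,7,9,11,13,15,17,19,21,23,25,27,29,31): XOR of data positions = 1⊕0⊕0⊕1⊕1⊕0⊕0⊕0⊕1⊕0⊕0⊕0⊕0⊕1⊕1 = 0
p2 (pos 2,3,6,7,10,11,14,15,18,19,22,23,26,27,30,31): XOR of data positions = 1⊕1⊕0⊕0⊕1⊕1⊕0⊕1⊕1⊕0⊕0⊕1⊕0⊕0⊕1 = 0
p4 (pos 4,5,6,7,12,13,14,15,20,21,22,23,28,29,30,31): XOR of data positions = 0⊕1⊕0⊕1⊕0⊕1⊕0⊕1⊕0⊕0⊕0⊕1⊕1⊕0⊕1 = 1
p8 (pos 8,9,10,11,12,13,14,15,24,25,26,27,28,29,30,31): XOR of data positions = 1⊕0⊕1⊕1⊕0⊕1⊕0⊕0⊕0⊕1⊕0⊕1⊕1⊕0⊕1 = 0
p16 (pos 16,17,18,19,20,21,22,23,24,25,26,27,28,29,30,31): XOR of data positions = 0⊕1⊕1⊕1⊕0⊕0⊕0⊕0⊕0⊕1⊕0⊕1⊕1⊕0⊕1 = 1
Codeword: 0011010010110101011100000101101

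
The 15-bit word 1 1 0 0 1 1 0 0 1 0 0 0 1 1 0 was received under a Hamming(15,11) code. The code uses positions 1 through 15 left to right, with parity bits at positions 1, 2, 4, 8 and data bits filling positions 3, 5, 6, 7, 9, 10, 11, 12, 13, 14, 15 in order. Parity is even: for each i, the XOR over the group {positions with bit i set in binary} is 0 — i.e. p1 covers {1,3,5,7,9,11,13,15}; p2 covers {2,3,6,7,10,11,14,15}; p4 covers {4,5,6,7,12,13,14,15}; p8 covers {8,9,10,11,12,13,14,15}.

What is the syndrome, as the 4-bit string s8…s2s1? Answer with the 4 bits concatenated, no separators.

1010

s1 (pos 1,3,5,7,9,11,13,15): 1⊕0⊕1⊕0⊕1⊕0⊕1⊕0 = 0
s2 (pos 2,3,6,7,10,11,14,15): 1⊕0⊕1⊕0⊕0⊕0⊕1⊕0 = 1
s4 (pos 4,5,6,7,12,13,14,15): 0⊕1⊕1⊕0⊕0⊕1⊕1⊕0 = 0
s8 (pos 8,9,10,11,12,13,14,15): 0⊕1⊕0⊕0⊕0⊕1⊕1⊕0 = 1
Syndrome s8…s1 = 1010 → error at position 10.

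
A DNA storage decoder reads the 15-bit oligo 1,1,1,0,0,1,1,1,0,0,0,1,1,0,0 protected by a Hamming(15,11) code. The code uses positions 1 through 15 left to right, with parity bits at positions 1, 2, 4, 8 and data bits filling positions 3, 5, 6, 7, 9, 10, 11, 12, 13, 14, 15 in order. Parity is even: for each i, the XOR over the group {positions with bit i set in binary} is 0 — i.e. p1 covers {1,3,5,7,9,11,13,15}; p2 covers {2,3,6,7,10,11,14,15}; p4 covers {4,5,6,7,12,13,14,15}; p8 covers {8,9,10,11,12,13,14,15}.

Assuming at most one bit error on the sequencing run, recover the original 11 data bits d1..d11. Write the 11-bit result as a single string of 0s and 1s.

10110001100

s1 (pos 1,3,5,7,9,11,13,15): 1⊕1⊕0⊕1⊕0⊕0⊕1⊕0 = 0
s2 (pos 2,3,6,7,10,11,14,15): 1⊕1⊕1⊕1⊕0⊕0⊕0⊕0 = 0
s4 (pos 4,5,6,7,12,13,14,15): 0⊕0⊕1⊕1⊕1⊕1⊕0⊕0 = 0
s8 (pos 8,9,10,11,12,13,14,15): 1⊕0⊕0⊕0⊕1⊕1⊕0⊕0 = 1
Syndrome s8…s1 = 1000 → error at position 8.
Flip position 8: 111001110001100 → 111001100001100
Read data bits from positions 3,5,6,7,9,10,11,12,13,14,15: 10110001100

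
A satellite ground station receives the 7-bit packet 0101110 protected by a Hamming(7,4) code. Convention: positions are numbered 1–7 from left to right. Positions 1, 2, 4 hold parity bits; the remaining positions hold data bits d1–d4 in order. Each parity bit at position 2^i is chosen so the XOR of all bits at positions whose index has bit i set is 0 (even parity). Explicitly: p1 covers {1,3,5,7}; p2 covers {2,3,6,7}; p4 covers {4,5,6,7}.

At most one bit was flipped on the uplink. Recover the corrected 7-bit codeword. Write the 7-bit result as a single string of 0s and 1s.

0101010

s1 (pos 1,3,5,7): 0⊕0⊕1⊕0 = 1
s2 (pos 2,3,6,7): 1⊕0⊕1⊕0 = 0
s4 (pos 4,5,6,7): 1⊕1⊕1⊕0 = 1
Syndrome s4…s1 = 101 → error at position 5.
Flip position 5: 0101110 → 0101010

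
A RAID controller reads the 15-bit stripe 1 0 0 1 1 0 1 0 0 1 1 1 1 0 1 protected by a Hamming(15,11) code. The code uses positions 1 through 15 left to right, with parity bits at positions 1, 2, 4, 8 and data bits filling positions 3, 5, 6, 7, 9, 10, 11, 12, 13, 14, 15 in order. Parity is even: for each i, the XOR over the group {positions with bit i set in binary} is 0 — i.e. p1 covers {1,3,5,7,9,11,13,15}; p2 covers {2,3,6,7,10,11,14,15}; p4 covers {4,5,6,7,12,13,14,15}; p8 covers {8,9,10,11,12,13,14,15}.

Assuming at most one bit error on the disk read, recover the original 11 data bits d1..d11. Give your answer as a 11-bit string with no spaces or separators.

s1 (pos 1,3,5,7,9,11,13,15): 1⊕0⊕1⊕1⊕0⊕1⊕1⊕1 = 0
s2 (pos 2,3,6,7,10,11,14,15): 0⊕0⊕0⊕1⊕1⊕1⊕0⊕1 = 0
s4 (pos 4,5,6,7,12,13,14,15): 1⊕1⊕0⊕1⊕1⊕1⊕0⊕1 = 0
s8 (pos 8,9,10,11,12,13,14,15): 0⊕0⊕1⊕1⊕1⊕1⊕0⊕1 = 1
Syndrome s8…s1 = 1000 → error at position 8.
Flip position 8: 100110100111101 → 100110110111101
Read data bits from positions 3,5,6,7,9,10,11,12,13,14,15: 01010111101

01010111101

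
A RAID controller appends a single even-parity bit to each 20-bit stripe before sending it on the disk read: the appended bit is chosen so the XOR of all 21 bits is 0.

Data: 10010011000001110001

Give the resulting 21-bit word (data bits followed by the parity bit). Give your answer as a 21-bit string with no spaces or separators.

100100110000011100010

XOR of the 20 data bits: 1⊕0⊕0⊕1⊕0⊕0⊕1⊕1⊕0⊕0⊕0⊕0⊕0⊕1⊕1⊕1⊕0⊕0⊕0⊕1 = 0
Parity bit = 0 (so all 21 bits XOR to 0).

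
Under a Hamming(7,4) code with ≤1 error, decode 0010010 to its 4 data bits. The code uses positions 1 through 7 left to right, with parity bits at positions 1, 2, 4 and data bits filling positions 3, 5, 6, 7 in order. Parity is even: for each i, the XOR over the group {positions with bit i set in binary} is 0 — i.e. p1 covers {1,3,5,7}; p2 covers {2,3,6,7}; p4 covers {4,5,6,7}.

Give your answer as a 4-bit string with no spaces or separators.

s1 (pos 1,3,5,7): 0⊕1⊕0⊕0 = 1
s2 (pos 2,3,6,7): 0⊕1⊕1⊕0 = 0
s4 (pos 4,5,6,7): 0⊕0⊕1⊕0 = 1
Syndrome s4…s1 = 101 → error at position 5.
Flip position 5: 0010010 → 0010110
Read data bits from positions 3,5,6,7: 1110

1110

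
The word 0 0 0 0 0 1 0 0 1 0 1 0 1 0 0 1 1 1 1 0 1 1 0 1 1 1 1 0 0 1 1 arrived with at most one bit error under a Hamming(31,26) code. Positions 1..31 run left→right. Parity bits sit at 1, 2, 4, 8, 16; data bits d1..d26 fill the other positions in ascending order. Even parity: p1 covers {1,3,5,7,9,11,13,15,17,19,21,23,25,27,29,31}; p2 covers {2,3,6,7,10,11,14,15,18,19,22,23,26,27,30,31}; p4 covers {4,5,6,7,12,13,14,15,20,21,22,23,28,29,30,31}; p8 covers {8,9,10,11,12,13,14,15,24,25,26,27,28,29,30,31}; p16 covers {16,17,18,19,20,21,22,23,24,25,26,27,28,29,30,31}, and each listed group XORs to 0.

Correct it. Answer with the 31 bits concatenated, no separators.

0000010010001001111011011110011

s1 (pos 1,3,5,7,9,11,13,15,17,19,21,23,25,27,29,31): 0⊕0⊕0⊕0⊕1⊕1⊕1⊕0⊕1⊕1⊕1⊕0⊕1⊕1⊕0⊕1 = 1
s2 (pos 2,3,6,7,10,11,14,15,18,19,22,23,26,27,30,31): 0⊕0⊕1⊕0⊕0⊕1⊕0⊕0⊕1⊕1⊕1⊕0⊕1⊕1⊕1⊕1 = 1
s4 (pos 4,5,6,7,12,13,14,15,20,21,22,23,28,29,30,31): 0⊕0⊕1⊕0⊕0⊕1⊕0⊕0⊕0⊕1⊕1⊕0⊕0⊕0⊕1⊕1 = 0
s8 (pos 8,9,10,11,12,13,14,15,24,25,26,27,28,29,30,31): 0⊕1⊕0⊕1⊕0⊕1⊕0⊕0⊕1⊕1⊕1⊕1⊕0⊕0⊕1⊕1 = 1
s16 (pos 16,17,18,19,20,21,22,23,24,25,26,27,28,29,30,31): 1⊕1⊕1⊕1⊕0⊕1⊕1⊕0⊕1⊕1⊕1⊕1⊕0⊕0⊕1⊕1 = 0
Syndrome s16…s1 = 01011 → error at position 11.
Flip position 11: 0000010010101001111011011110011 → 0000010010001001111011011110011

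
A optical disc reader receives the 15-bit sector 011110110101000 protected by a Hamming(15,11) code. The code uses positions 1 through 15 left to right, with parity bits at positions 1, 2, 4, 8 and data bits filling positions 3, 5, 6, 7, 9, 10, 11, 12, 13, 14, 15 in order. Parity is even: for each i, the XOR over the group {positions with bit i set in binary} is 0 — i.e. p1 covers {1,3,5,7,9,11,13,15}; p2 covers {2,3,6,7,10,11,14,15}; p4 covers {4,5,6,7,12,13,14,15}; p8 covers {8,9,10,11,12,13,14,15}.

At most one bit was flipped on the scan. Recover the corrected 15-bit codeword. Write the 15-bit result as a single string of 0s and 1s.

011110111101000

s1 (pos 1,3,5,7,9,11,13,15): 0⊕1⊕1⊕1⊕0⊕0⊕0⊕0 = 1
s2 (pos 2,3,6,7,10,11,14,15): 1⊕1⊕0⊕1⊕1⊕0⊕0⊕0 = 0
s4 (pos 4,5,6,7,12,13,14,15): 1⊕1⊕0⊕1⊕1⊕0⊕0⊕0 = 0
s8 (pos 8,9,10,11,12,13,14,15): 1⊕0⊕1⊕0⊕1⊕0⊕0⊕0 = 1
Syndrome s8…s1 = 1001 → error at position 9.
Flip position 9: 011110110101000 → 011110111101000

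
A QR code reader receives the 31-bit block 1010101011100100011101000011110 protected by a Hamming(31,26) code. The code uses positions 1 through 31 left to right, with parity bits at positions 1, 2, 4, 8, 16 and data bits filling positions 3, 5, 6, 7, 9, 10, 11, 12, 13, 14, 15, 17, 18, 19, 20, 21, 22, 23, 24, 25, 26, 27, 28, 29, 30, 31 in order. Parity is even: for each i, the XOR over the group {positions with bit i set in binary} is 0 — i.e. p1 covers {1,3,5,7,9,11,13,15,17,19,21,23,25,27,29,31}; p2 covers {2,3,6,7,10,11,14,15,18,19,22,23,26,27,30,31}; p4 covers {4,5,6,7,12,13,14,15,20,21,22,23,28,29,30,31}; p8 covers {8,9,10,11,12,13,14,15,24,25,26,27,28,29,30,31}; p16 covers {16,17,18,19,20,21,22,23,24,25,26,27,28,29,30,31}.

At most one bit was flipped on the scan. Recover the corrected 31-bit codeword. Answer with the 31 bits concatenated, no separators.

0010101011100100011101000011110

s1 (pos 1,3,5,7,9,11,13,15,17,19,21,23,25,27,29,31): 1⊕1⊕1⊕1⊕1⊕1⊕0⊕0⊕0⊕1⊕0⊕0⊕0⊕1⊕1⊕0 = 1
s2 (pos 2,3,6,7,10,11,14,15,18,19,22,23,26,27,30,31): 0⊕1⊕0⊕1⊕1⊕1⊕1⊕0⊕1⊕1⊕1⊕0⊕0⊕1⊕1⊕0 = 0
s4 (pos 4,5,6,7,12,13,14,15,20,21,22,23,28,29,30,31): 0⊕1⊕0⊕1⊕0⊕0⊕1⊕0⊕1⊕0⊕1⊕0⊕1⊕1⊕1⊕0 = 0
s8 (pos 8,9,10,11,12,13,14,15,24,25,26,27,28,29,30,31): 0⊕1⊕1⊕1⊕0⊕0⊕1⊕0⊕0⊕0⊕0⊕1⊕1⊕1⊕1⊕0 = 0
s16 (pos 16,17,18,19,20,21,22,23,24,25,26,27,28,29,30,31): 0⊕0⊕1⊕1⊕1⊕0⊕1⊕0⊕0⊕0⊕0⊕1⊕1⊕1⊕1⊕0 = 0
Syndrome s16…s1 = 00001 → error at position 1.
Flip position 1: 1010101011100100011101000011110 → 0010101011100100011101000011110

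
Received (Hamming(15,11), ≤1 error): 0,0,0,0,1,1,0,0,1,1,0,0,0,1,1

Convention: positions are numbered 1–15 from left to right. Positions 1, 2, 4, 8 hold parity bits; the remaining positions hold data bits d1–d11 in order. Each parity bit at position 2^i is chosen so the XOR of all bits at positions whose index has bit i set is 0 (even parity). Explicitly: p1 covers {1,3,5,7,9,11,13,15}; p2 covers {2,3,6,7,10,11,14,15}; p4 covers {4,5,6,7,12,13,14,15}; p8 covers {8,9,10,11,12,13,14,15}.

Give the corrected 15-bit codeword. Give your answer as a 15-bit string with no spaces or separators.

s1 (pos 1,3,5,7,9,11,13,15): 0⊕0⊕1⊕0⊕1⊕0⊕0⊕1 = 1
s2 (pos 2,3,6,7,10,11,14,15): 0⊕0⊕1⊕0⊕1⊕0⊕1⊕1 = 0
s4 (pos 4,5,6,7,12,13,14,15): 0⊕1⊕1⊕0⊕0⊕0⊕1⊕1 = 0
s8 (pos 8,9,10,11,12,13,14,15): 0⊕1⊕1⊕0⊕0⊕0⊕1⊕1 = 0
Syndrome s8…s1 = 0001 → error at position 1.
Flip position 1: 000011001100011 → 100011001100011

100011001100011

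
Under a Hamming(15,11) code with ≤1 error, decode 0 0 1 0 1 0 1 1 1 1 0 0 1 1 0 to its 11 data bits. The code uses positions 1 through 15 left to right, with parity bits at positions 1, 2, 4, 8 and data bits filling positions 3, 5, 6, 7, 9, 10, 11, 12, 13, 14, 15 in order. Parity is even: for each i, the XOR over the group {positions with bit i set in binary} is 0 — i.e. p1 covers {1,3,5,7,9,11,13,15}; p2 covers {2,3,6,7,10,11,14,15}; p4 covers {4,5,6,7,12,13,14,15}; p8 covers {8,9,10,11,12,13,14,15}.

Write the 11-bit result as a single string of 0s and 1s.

s1 (pos 1,3,5,7,9,11,13,15): 0⊕1⊕1⊕1⊕1⊕0⊕1⊕0 = 1
s2 (pos 2,3,6,7,10,11,14,15): 0⊕1⊕0⊕1⊕1⊕0⊕1⊕0 = 0
s4 (pos 4,5,6,7,12,13,14,15): 0⊕1⊕0⊕1⊕0⊕1⊕1⊕0 = 0
s8 (pos 8,9,10,11,12,13,14,15): 1⊕1⊕1⊕0⊕0⊕1⊕1⊕0 = 1
Syndrome s8…s1 = 1001 → error at position 9.
Flip position 9: 001010111100110 → 001010110100110
Read data bits from positions 3,5,6,7,9,10,11,12,13,14,15: 11010100110

11010100110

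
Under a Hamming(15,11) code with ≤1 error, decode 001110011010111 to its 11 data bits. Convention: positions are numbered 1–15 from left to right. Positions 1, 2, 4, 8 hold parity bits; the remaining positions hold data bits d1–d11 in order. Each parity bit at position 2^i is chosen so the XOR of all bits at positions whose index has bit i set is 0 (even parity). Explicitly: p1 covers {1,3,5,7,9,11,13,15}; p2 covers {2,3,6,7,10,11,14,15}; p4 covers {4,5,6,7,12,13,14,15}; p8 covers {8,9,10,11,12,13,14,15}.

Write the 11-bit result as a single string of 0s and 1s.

s1 (pos 1,3,5,7,9,11,13,15): 0⊕1⊕1⊕0⊕1⊕1⊕1⊕1 = 0
s2 (pos 2,3,6,7,10,11,14,15): 0⊕1⊕0⊕0⊕0⊕1⊕1⊕1 = 0
s4 (pos 4,5,6,7,12,13,14,15): 1⊕1⊕0⊕0⊕0⊕1⊕1⊕1 = 1
s8 (pos 8,9,10,11,12,13,14,15): 1⊕1⊕0⊕1⊕0⊕1⊕1⊕1 = 0
Syndrome s8…s1 = 0100 → error at position 4.
Flip position 4: 001110011010111 → 001010011010111
Read data bits from positions 3,5,6,7,9,10,11,12,13,14,15: 11001010111

11001010111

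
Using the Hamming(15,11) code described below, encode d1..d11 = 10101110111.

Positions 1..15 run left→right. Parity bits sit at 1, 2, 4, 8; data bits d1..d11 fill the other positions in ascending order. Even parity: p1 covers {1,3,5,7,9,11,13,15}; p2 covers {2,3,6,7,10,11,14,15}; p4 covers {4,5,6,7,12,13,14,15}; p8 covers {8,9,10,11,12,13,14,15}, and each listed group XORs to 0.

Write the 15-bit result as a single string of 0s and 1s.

101001001110111

Place data at non-parity positions: p1 p2 1 p4 0 1 0 p8 1 1 1 0 1 1 1
p1 (pos 1,3,5,7,9,11,13,15): XOR of data positions = 1⊕0⊕0⊕1⊕1⊕1⊕1 = 1
p2 (pos 2,3,6,7,10,11,14,15): XOR of data positions = 1⊕1⊕0⊕1⊕1⊕1⊕1 = 0
p4 (pos 4,5,6,7,12,13,14,15): XOR of data positions = 0⊕1⊕0⊕0⊕1⊕1⊕1 = 0
p8 (pos 8,9,10,11,12,13,14,15): XOR of data positions = 1⊕1⊕1⊕0⊕1⊕1⊕1 = 0
Codeword: 101001001110111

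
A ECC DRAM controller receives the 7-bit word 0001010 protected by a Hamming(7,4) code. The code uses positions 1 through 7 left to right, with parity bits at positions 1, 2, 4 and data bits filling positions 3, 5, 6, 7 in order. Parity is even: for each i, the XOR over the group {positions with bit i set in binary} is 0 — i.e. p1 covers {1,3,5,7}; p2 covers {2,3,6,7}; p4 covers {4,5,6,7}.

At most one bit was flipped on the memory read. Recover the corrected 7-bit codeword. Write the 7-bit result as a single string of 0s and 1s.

0101010

s1 (pos 1,3,5,7): 0⊕0⊕0⊕0 = 0
s2 (pos 2,3,6,7): 0⊕0⊕1⊕0 = 1
s4 (pos 4,5,6,7): 1⊕0⊕1⊕0 = 0
Syndrome s4…s1 = 010 → error at position 2.
Flip position 2: 0001010 → 0101010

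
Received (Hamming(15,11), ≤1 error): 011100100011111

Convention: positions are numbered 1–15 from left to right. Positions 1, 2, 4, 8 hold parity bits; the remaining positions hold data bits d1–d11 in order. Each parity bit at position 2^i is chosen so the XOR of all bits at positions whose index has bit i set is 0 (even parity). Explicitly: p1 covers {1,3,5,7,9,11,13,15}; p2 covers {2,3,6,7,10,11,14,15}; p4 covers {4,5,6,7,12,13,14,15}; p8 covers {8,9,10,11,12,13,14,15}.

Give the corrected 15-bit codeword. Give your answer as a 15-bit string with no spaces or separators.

011100101011111

s1 (pos 1,3,5,7,9,11,13,15): 0⊕1⊕0⊕1⊕0⊕1⊕1⊕1 = 1
s2 (pos 2,3,6,7,10,11,14,15): 1⊕1⊕0⊕1⊕0⊕1⊕1⊕1 = 0
s4 (pos 4,5,6,7,12,13,14,15): 1⊕0⊕0⊕1⊕1⊕1⊕1⊕1 = 0
s8 (pos 8,9,10,11,12,13,14,15): 0⊕0⊕0⊕1⊕1⊕1⊕1⊕1 = 1
Syndrome s8…s1 = 1001 → error at position 9.
Flip position 9: 011100100011111 → 011100101011111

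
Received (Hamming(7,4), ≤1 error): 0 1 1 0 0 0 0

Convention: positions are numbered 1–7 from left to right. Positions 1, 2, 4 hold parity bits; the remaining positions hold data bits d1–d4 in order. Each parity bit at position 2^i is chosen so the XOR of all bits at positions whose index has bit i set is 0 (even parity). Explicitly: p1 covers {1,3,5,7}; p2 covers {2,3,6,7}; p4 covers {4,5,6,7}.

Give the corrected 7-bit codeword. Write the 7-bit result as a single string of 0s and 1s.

1110000

s1 (pos 1,3,5,7): 0⊕1⊕0⊕0 = 1
s2 (pos 2,3,6,7): 1⊕1⊕0⊕0 = 0
s4 (pos 4,5,6,7): 0⊕0⊕0⊕0 = 0
Syndrome s4…s1 = 001 → error at position 1.
Flip position 1: 0110000 → 1110000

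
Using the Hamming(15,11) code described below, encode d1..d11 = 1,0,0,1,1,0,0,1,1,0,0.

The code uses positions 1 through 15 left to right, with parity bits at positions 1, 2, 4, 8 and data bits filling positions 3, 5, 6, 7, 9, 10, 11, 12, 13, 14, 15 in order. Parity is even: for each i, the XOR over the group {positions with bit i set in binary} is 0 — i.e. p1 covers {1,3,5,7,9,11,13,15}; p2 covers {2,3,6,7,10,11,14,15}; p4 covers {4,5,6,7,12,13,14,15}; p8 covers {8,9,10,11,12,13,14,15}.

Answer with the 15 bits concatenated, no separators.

001100111001100

Place data at non-parity positions: p1 p2 1 p4 0 0 1 p8 1 0 0 1 1 0 0
p1 (pos 1,3,5,7,9,11,13,15): XOR of data positions = 1⊕0⊕1⊕1⊕0⊕1⊕0 = 0
p2 (pos 2,3,6,7,10,11,14,15): XOR of data positions = 1⊕0⊕1⊕0⊕0⊕0⊕0 = 0
p4 (pos 4,5,6,7,12,13,14,15): XOR of data positions = 0⊕0⊕1⊕1⊕1⊕0⊕0 = 1
p8 (pos 8,9,10,11,12,13,14,15): XOR of data positions = 1⊕0⊕0⊕1⊕1⊕0⊕0 = 1
Codeword: 001100111001100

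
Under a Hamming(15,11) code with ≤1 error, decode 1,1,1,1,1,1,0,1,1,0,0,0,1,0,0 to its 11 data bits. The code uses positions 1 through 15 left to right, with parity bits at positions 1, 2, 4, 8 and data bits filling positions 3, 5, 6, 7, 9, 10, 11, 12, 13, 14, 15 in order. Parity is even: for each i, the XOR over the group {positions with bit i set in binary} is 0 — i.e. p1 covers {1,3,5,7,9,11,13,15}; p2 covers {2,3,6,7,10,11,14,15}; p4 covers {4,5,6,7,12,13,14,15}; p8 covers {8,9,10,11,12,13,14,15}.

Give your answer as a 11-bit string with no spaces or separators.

s1 (pos 1,3,5,7,9,11,13,15): 1⊕1⊕1⊕0⊕1⊕0⊕1⊕0 = 1
s2 (pos 2,3,6,7,10,11,14,15): 1⊕1⊕1⊕0⊕0⊕0⊕0⊕0 = 1
s4 (pos 4,5,6,7,12,13,14,15): 1⊕1⊕1⊕0⊕0⊕1⊕0⊕0 = 0
s8 (pos 8,9,10,11,12,13,14,15): 1⊕1⊕0⊕0⊕0⊕1⊕0⊕0 = 1
Syndrome s8…s1 = 1011 → error at position 11.
Flip position 11: 111111011000100 → 111111011010100
Read data bits from positions 3,5,6,7,9,10,11,12,13,14,15: 11101010100

11101010100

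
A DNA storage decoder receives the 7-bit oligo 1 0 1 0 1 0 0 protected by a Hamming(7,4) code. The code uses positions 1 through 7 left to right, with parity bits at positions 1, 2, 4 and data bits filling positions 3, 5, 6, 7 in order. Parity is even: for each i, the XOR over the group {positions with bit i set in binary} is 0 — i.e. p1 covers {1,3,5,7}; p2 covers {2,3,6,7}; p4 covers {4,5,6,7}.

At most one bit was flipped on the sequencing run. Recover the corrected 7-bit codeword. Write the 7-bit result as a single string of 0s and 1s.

s1 (pos 1,3,5,7): 1⊕1⊕1⊕0 = 1
s2 (pos 2,3,6,7): 0⊕1⊕0⊕0 = 1
s4 (pos 4,5,6,7): 0⊕1⊕0⊕0 = 1
Syndrome s4…s1 = 111 → error at position 7.
Flip position 7: 1010100 → 1010101

1010101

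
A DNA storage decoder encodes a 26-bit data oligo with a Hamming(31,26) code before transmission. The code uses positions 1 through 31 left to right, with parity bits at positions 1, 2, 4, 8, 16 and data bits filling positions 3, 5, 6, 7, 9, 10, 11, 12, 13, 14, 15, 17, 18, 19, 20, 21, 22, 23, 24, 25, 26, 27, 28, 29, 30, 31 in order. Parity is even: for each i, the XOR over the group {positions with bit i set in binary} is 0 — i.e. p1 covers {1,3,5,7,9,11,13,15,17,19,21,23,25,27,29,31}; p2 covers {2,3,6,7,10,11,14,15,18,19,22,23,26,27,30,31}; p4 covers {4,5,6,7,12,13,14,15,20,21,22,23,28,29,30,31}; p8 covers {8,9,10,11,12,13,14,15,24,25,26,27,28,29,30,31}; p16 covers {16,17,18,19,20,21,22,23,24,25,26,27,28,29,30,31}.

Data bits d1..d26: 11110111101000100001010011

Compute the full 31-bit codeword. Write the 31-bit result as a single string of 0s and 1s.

Place data at non-parity positions: p1 p2 1 p4 1 1 1 p8 0 1 1 1 1 0 1 p16 0 0 0 1 0 0 0 0 1 0 1 0 0 1 1
p1 (pos 1,3,5,7,9,11,13,15,17,19,21,23,25,27,29,31): XOR of data positions = 1⊕1⊕1⊕0⊕1⊕1⊕1⊕0⊕0⊕0⊕0⊕1⊕1⊕0⊕1 = 1
p2 (pos 2,3,6,7,10,11,14,15,18,19,22,23,26,27,30,31): XOR of data positions = 1⊕1⊕1⊕1⊕1⊕0⊕1⊕0⊕0⊕0⊕0⊕0⊕1⊕1⊕1 = 1
p4 (pos 4,5,6,7,12,13,14,15,20,21,22,23,28,29,30,31): XOR of data positions = 1⊕1⊕1⊕1⊕1⊕0⊕1⊕1⊕0⊕0⊕0⊕0⊕0⊕1⊕1 = 1
p8 (pos 8,9,10,11,12,13,14,15,24,25,26,27,28,29,30,31): XOR of data positions = 0⊕1⊕1⊕1⊕1⊕0⊕1⊕0⊕1⊕0⊕1⊕0⊕0⊕1⊕1 = 1
p16 (pos 16,17,18,19,20,21,22,23,24,25,26,27,28,29,30,31): XOR of data positions = 0⊕0⊕0⊕1⊕0⊕0⊕0⊕0⊕1⊕0⊕1⊕0⊕0⊕1⊕1 = 1
Codeword: 1111111101111011000100001010011

1111111101111011000100001010011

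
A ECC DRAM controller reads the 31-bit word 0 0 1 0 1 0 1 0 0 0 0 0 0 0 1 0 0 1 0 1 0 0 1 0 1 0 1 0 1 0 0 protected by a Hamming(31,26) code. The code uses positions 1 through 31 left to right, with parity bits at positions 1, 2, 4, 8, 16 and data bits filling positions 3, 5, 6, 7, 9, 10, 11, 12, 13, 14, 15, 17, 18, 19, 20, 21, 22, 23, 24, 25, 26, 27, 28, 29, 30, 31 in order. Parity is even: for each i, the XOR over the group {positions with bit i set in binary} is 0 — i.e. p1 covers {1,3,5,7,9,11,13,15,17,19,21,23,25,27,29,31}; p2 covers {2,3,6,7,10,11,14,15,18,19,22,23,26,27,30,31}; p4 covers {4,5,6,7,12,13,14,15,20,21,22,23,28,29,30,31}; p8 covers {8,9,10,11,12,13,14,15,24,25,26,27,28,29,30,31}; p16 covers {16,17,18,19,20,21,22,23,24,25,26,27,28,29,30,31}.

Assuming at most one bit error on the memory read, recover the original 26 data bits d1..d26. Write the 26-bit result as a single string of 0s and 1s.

11010000001010100101010100

s1 (pos 1,3,5,7,9,11,13,15,17,19,21,23,25,27,29,31): 0⊕1⊕1⊕1⊕0⊕0⊕0⊕1⊕0⊕0⊕0⊕1⊕1⊕1⊕1⊕0 = 0
s2 (pos 2,3,6,7,10,11,14,15,18,19,22,23,26,27,30,31): 0⊕1⊕0⊕1⊕0⊕0⊕0⊕1⊕1⊕0⊕0⊕1⊕0⊕1⊕0⊕0 = 0
s4 (pos 4,5,6,7,12,13,14,15,20,21,22,23,28,29,30,31): 0⊕1⊕0⊕1⊕0⊕0⊕0⊕1⊕1⊕0⊕0⊕1⊕0⊕1⊕0⊕0 = 0
s8 (pos 8,9,10,11,12,13,14,15,24,25,26,27,28,29,30,31): 0⊕0⊕0⊕0⊕0⊕0⊕0⊕1⊕0⊕1⊕0⊕1⊕0⊕1⊕0⊕0 = 0
s16 (pos 16,17,18,19,20,21,22,23,24,25,26,27,28,29,30,31): 0⊕0⊕1⊕0⊕1⊕0⊕0⊕1⊕0⊕1⊕0⊕1⊕0⊕1⊕0⊕0 = 0
Syndrome s16…s1 = 00000 → no error.
Read data bits from positions 3,5,6,7,9,10,11,12,13,14,15,17,18,19,20,21,22,23,24,25,26,27,28,29,30,31: 11010000001010100101010100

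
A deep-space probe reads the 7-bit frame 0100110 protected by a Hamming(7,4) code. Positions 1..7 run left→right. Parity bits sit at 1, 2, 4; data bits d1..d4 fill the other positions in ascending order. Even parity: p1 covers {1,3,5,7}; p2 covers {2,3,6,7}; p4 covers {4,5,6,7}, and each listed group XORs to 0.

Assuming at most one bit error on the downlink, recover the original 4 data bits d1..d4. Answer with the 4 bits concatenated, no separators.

s1 (pos 1,3,5,7): 0⊕0⊕1⊕0 = 1
s2 (pos 2,3,6,7): 1⊕0⊕1⊕0 = 0
s4 (pos 4,5,6,7): 0⊕1⊕1⊕0 = 0
Syndrome s4…s1 = 001 → error at position 1.
Flip position 1: 0100110 → 1100110
Read data bits from positions 3,5,6,7: 0110

0110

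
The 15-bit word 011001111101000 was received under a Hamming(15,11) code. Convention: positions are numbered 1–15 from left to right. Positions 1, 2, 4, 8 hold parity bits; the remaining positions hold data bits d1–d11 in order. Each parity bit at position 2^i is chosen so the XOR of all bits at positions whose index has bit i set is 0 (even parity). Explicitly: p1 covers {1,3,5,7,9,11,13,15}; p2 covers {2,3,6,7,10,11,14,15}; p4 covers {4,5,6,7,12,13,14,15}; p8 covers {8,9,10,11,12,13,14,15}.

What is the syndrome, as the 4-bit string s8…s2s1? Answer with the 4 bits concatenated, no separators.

s1 (pos 1,3,5,7,9,11,13,15): 0⊕1⊕0⊕1⊕1⊕0⊕0⊕0 = 1
s2 (pos 2,3,6,7,10,11,14,15): 1⊕1⊕1⊕1⊕1⊕0⊕0⊕0 = 1
s4 (pos 4,5,6,7,12,13,14,15): 0⊕0⊕1⊕1⊕1⊕0⊕0⊕0 = 1
s8 (pos 8,9,10,11,12,13,14,15): 1⊕1⊕1⊕0⊕1⊕0⊕0⊕0 = 0
Syndrome s8…s1 = 0111 → error at position 7.

0111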